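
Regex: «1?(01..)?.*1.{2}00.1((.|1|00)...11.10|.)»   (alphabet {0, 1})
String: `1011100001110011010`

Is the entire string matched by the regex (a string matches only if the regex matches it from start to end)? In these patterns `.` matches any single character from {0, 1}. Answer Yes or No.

Yes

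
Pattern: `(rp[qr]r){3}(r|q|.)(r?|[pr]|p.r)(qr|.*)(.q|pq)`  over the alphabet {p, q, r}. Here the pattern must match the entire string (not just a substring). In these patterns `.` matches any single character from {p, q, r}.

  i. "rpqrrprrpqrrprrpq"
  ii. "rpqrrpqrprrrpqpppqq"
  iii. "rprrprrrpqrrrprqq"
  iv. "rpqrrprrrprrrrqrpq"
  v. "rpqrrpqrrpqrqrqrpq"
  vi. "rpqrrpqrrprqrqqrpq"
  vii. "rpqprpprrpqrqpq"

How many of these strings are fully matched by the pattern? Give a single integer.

i → no match
ii → no match
iii → no match
iv → match
v → match
vi → no match
vii → no match
Total matched: 2

2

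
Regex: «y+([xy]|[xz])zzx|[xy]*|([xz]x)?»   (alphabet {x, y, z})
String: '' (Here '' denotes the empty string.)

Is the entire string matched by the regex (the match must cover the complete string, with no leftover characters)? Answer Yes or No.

Yes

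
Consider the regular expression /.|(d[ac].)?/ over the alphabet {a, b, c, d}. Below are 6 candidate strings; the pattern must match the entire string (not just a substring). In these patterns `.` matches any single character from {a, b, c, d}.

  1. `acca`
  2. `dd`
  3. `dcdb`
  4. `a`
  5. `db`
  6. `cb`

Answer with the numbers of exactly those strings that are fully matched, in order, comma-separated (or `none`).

1 → no match
2 → no match
3 → no match
4 → match
5 → no match
6 → no match

4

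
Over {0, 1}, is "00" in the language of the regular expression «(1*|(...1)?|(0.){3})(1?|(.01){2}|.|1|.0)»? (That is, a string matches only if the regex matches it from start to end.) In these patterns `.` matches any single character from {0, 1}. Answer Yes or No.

Yes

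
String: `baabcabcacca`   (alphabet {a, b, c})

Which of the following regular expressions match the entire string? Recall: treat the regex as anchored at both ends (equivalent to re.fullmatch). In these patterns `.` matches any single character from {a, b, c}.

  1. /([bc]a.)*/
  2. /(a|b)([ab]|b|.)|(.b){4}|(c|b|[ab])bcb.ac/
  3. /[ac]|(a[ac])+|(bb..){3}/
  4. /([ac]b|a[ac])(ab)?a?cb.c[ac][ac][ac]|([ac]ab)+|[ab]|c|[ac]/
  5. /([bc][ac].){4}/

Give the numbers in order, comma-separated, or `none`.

5

1 → no match
2 → no match
3 → no match
4 → no match
5 → match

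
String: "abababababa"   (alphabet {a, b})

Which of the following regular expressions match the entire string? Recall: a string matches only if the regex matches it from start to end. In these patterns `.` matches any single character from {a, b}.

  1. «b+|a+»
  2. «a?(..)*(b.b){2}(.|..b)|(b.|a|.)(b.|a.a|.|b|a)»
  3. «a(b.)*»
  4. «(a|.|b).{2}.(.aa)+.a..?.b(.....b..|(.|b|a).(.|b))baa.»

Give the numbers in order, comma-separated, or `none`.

1 → no match
2 → no match
3 → match
4 → no match

3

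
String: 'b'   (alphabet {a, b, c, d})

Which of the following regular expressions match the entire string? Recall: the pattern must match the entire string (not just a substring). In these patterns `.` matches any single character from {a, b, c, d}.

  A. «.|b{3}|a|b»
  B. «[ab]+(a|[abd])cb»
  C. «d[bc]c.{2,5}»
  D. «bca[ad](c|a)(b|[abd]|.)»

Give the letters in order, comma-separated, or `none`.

A

A → match
B → no match — must end with 'cb'
C → no match — must start with 'd'
D → no match — must start with 'bca'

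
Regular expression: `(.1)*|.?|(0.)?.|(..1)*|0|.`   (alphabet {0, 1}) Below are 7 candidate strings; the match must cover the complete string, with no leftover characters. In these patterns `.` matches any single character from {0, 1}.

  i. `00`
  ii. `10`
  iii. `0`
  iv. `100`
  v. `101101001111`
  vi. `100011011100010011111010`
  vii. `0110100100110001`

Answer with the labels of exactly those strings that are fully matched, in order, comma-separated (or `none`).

i. `00` → no match
ii. `10` → no match
iii. `0` → match
iv. `100` → no match
v. `101101001111` → match
vi → no match
vii → no match

iii, v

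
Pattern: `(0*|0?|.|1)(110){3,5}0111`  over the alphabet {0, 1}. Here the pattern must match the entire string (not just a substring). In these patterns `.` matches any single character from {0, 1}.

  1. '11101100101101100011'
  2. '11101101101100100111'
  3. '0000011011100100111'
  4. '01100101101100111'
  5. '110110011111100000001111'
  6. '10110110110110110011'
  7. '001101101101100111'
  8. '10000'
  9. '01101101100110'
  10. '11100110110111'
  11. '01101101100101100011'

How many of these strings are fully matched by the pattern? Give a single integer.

1

1 → no match — must end with '1100111'
2 → no match — must end with '1100111'
3 → no match — must end with '1100111'
4 → no match
5 → no match — must end with '1100111'
6 → no match — must end with '1100111'
7 → match
8. '10000' → no match — must end with '1100111'
9 → no match — must end with '1100111'
10 → no match — must end with '1100111'
11 → no match — must end with '1100111'
Total matched: 1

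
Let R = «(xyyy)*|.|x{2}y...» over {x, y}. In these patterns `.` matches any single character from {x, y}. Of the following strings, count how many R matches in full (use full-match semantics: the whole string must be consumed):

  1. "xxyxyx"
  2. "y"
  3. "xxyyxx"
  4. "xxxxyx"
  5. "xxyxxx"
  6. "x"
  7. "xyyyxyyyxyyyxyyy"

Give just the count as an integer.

1 → match
2 → match
3 → match
4 → no match
5 → match
6 → match
7 → match
Total matched: 6

6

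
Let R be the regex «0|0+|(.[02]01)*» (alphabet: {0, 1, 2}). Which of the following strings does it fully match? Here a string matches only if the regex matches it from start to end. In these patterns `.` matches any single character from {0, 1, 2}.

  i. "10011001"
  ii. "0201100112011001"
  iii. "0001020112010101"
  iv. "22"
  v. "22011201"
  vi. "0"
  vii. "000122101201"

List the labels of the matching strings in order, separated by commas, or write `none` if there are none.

i, ii, v, vi

i → match
ii → match
iii → no match
iv → no match
v → match
vi → match
vii → no match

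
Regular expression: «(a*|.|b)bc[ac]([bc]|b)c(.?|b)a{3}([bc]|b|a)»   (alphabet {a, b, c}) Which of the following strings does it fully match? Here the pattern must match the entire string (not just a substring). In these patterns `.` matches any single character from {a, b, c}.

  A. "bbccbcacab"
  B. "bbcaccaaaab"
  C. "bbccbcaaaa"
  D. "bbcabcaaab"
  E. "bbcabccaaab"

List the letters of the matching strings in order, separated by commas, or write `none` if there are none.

B, C, D, E

A. "bbccbcacab" → no match
B. "bbcaccaaaab" → match
C. "bbccbcaaaa" → match
D. "bbcabcaaab" → match
E. "bbcabccaaab" → match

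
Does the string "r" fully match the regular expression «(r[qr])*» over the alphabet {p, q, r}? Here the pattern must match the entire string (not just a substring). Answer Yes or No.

No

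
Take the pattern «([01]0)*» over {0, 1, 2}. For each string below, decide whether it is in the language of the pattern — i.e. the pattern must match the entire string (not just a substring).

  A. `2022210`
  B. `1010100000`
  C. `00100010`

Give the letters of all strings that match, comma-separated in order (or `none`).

B, C

A. `2022210` → no match
B. `1010100000` → match
C. `00100010` → match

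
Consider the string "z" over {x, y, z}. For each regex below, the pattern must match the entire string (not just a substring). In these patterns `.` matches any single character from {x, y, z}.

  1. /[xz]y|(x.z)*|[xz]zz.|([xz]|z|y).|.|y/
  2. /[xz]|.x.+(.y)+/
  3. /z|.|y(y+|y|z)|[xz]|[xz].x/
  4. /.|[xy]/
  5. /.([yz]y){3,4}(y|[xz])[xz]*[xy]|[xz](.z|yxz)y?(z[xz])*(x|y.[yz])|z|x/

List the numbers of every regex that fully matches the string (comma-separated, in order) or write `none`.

1, 2, 3, 4, 5

1 → match
2 → match
3 → match
4 → match
5 → match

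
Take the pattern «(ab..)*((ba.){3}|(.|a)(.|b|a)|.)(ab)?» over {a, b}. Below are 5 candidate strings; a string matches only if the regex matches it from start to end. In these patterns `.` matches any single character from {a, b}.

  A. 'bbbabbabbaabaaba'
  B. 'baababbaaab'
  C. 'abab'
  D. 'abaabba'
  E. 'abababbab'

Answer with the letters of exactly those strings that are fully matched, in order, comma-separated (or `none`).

B, C, E

A → no match
B. 'baababbaaab' → match
C. 'abab' → match
D. 'abaabba' → no match
E. 'abababbab' → match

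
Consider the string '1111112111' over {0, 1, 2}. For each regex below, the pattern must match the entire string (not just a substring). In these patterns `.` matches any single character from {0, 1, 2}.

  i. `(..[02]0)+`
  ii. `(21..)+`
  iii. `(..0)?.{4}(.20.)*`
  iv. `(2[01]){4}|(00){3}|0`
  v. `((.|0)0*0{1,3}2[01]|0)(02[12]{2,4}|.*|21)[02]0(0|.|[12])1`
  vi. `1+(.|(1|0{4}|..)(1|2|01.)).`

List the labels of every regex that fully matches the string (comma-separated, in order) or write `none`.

i → no match — must end with '0'
ii → no match — must start with '21'
iii → no match
iv → no match
v → no match
vi → match

vi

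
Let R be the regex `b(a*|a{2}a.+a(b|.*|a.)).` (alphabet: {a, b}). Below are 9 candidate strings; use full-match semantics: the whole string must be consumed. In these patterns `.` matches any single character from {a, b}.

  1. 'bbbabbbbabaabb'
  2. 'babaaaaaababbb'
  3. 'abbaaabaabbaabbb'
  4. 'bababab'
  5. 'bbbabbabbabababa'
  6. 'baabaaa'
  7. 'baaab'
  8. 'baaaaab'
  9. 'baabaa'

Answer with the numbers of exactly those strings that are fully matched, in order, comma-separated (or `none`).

7, 8

1 → no match
2 → no match
3 → no match — must start with 'b'
4. 'bababab' → no match
5 → no match
6. 'baabaaa' → no match
7. 'baaab' → match
8. 'baaaaab' → match
9. 'baabaa' → no match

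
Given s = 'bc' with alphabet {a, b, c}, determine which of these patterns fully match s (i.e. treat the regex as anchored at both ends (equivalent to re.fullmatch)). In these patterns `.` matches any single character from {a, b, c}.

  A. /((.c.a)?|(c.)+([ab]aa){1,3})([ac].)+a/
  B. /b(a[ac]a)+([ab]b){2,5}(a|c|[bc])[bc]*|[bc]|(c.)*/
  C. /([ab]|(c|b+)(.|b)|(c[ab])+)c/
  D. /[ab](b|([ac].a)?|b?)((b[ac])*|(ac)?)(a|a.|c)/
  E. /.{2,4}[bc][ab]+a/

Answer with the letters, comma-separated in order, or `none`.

A → no match — must end with 'a'
B → no match
C → match
D → match
E → no match — must end with 'a'

C, D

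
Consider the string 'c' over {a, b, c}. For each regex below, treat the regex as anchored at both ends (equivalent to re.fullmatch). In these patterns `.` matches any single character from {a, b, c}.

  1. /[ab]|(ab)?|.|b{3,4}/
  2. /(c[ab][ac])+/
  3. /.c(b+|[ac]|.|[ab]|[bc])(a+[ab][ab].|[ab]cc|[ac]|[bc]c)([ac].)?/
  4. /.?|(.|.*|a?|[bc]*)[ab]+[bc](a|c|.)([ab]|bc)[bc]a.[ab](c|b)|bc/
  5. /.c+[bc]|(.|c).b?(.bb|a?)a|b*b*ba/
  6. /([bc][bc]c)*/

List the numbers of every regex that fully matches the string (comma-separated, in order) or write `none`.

1 → match
2 → no match
3 → no match
4 → match
5 → no match
6 → no match

1, 4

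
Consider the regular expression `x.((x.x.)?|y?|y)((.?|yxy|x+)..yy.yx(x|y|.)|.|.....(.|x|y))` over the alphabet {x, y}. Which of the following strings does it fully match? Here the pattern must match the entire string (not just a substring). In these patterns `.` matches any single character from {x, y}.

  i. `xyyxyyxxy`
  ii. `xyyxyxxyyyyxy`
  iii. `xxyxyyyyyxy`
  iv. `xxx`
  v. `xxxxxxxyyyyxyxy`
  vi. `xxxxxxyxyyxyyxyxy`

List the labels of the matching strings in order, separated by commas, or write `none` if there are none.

i, ii, iii, iv, v, vi

i → match
ii → match
iii → match
iv → match
v → match
vi → match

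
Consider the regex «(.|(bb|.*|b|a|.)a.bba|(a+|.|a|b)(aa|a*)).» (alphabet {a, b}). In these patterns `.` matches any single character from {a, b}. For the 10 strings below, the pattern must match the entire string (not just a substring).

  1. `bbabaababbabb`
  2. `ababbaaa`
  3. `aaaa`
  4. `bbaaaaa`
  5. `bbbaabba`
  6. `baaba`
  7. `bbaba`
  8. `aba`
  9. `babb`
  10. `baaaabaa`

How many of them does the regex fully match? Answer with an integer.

1 → no match
2 → no match
3 → match
4 → no match
5 → no match
6 → no match
7 → no match
8 → no match
9 → no match
10 → no match
Total matched: 1

1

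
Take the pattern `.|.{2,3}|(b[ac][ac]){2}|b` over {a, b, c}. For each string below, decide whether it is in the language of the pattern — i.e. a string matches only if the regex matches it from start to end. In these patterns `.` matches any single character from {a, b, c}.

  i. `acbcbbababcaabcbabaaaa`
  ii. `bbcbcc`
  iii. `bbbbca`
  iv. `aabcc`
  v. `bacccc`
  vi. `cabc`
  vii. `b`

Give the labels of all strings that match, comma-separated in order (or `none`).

i → no match
ii → no match
iii → no match
iv → no match
v → no match
vi → no match
vii → match

vii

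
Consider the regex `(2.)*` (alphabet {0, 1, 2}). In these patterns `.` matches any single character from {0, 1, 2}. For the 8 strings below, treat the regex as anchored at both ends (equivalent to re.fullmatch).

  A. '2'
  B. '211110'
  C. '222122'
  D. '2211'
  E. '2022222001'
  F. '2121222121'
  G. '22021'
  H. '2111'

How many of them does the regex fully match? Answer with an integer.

2

A → no match
B → no match
C → match
D → no match
E → no match
F → match
G → no match
H → no match
Total matched: 2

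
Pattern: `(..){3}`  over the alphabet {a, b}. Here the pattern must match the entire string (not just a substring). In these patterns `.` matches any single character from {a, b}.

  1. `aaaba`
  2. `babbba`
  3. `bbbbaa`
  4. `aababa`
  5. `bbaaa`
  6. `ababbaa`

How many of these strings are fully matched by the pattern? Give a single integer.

3

1. `aaaba` → no match
2. `babbba` → match
3. `bbbbaa` → match
4. `aababa` → match
5. `bbaaa` → no match
6. `ababbaa` → no match
Total matched: 3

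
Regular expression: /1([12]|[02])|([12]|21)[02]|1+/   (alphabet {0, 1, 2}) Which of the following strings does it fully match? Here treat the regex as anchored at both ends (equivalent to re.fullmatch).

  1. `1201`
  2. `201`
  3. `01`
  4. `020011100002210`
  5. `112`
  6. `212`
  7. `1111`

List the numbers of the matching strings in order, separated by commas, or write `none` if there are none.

1. `1201` → no match
2. `201` → no match
3. `01` → no match
4 → no match
5. `112` → no match
6. `212` → match
7. `1111` → match

6, 7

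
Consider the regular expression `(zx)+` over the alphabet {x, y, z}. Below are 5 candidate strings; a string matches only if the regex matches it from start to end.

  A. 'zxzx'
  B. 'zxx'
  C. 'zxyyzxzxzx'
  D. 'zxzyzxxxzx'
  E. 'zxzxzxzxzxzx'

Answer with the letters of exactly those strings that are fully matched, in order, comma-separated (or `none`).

A. 'zxzx' → match
B. 'zxx' → no match — must end with 'zx'
C. 'zxyyzxzxzx' → no match
D. 'zxzyzxxxzx' → no match
E. 'zxzxzxzxzxzx' → match

A, E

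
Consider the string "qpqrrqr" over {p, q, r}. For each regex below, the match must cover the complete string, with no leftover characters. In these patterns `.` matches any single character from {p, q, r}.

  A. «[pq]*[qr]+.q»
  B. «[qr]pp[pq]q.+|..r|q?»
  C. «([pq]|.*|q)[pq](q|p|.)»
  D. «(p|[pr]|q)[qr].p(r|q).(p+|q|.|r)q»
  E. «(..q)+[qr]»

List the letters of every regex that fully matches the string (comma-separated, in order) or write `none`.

A → no match — must end with "q"
B → no match
C → match
D → no match — must end with "q"
E → match

C, E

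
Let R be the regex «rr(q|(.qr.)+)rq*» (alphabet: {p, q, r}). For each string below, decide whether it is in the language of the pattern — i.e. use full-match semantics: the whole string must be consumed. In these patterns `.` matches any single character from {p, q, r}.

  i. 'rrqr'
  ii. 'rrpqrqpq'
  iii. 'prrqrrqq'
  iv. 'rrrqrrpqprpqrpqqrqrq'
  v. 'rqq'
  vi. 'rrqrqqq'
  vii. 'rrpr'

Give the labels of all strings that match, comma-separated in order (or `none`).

i → match
ii → no match
iii → no match — must start with 'rr'
iv → no match
v → no match — must start with 'rr'
vi → match
vii → no match

i, vi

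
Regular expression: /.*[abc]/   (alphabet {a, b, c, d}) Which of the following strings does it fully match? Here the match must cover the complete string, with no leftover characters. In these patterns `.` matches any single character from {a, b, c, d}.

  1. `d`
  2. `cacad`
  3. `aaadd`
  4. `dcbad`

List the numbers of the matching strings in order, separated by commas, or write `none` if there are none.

none

1. `d` → no match
2. `cacad` → no match
3. `aaadd` → no match
4. `dcbad` → no match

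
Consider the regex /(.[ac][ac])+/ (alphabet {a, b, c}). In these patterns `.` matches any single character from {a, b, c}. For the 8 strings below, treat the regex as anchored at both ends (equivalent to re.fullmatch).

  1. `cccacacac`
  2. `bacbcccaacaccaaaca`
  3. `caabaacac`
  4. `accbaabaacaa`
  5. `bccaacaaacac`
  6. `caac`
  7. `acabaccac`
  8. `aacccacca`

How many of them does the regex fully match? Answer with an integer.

7

1. `cccacacac` → match
2 → match
3. `caabaacac` → match
4. `accbaabaacaa` → match
5. `bccaacaaacac` → match
6. `caac` → no match
7. `acabaccac` → match
8. `aacccacca` → match
Total matched: 7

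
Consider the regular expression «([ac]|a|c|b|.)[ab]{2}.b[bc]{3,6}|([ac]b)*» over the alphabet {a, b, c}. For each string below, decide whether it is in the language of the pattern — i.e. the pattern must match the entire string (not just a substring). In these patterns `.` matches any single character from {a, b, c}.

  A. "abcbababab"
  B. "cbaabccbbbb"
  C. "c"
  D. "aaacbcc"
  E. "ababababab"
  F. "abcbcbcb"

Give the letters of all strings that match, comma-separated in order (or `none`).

A, B, E, F

A. "abcbababab" → match
B. "cbaabccbbbb" → match
C. "c" → no match
D. "aaacbcc" → no match
E. "ababababab" → match
F. "abcbcbcb" → match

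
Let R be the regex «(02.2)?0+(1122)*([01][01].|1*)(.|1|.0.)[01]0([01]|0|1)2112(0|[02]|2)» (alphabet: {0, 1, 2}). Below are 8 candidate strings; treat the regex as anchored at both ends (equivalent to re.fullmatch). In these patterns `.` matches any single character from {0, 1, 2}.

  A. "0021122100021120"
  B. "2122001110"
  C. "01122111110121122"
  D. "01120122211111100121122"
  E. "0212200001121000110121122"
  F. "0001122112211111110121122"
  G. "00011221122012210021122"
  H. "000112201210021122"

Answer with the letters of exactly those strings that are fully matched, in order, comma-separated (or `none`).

A → no match
B → no match
C → match
D → no match
E → no match
F → match
G → match
H → no match

C, F, G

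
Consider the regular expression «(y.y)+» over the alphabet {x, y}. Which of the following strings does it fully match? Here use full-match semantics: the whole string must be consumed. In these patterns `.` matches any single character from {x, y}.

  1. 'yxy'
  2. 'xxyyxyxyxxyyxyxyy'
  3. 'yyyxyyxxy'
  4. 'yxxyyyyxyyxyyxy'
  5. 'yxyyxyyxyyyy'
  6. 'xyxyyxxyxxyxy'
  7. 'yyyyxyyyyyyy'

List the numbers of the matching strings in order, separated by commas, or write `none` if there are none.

1. 'yxy' → match
2 → no match — must start with 'y'
3. 'yyyxyyxxy' → no match
4 → no match
5. 'yxyyxyyxyyyy' → match
6 → no match — must start with 'y'
7. 'yyyyxyyyyyyy' → match

1, 5, 7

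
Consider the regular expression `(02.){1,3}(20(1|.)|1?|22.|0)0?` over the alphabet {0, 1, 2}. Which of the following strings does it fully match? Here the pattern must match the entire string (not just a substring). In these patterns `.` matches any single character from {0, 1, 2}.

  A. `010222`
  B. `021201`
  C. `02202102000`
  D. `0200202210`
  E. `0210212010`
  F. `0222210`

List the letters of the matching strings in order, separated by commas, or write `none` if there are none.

B, C, D, E, F

A → no match — must start with `02`
B → match
C → match
D → match
E → match
F → match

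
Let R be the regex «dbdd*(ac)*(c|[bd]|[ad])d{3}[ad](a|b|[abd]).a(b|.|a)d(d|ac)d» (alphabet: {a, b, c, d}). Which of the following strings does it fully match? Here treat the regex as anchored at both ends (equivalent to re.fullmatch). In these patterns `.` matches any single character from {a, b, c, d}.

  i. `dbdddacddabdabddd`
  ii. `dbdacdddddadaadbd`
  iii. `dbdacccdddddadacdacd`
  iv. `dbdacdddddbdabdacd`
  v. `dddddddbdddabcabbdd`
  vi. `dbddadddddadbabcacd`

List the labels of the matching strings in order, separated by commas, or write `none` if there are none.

i → no match
ii → no match
iii → no match
iv → match
v → no match — must start with `dbd`
vi → no match

iv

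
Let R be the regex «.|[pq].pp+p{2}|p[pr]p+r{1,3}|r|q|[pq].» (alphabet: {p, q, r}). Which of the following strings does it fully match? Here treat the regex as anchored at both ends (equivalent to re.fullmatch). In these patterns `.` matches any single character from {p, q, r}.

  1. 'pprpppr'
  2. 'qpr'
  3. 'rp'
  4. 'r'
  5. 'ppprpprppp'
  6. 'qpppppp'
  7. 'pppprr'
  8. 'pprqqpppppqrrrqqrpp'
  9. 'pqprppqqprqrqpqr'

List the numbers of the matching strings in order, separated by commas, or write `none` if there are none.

1 → no match
2 → no match
3 → no match
4 → match
5 → no match
6 → match
7 → match
8 → no match
9 → no match

4, 6, 7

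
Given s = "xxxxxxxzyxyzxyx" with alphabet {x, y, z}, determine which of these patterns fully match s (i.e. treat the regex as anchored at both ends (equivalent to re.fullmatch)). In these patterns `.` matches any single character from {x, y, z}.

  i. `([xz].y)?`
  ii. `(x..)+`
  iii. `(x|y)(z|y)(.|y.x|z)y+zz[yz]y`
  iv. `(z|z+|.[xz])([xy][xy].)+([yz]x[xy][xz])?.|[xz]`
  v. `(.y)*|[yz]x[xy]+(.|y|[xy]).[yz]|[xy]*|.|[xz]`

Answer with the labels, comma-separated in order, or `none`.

ii

i → no match
ii → match
iii → no match — must end with "y"
iv → no match
v → no match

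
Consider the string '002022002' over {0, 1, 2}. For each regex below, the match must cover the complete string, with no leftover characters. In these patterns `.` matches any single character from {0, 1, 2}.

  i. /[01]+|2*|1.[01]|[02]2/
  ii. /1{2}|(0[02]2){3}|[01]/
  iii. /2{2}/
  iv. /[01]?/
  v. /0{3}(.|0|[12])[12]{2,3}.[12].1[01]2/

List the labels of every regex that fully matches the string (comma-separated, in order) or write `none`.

i → no match
ii → match
iii → no match — must start with '2'
iv → no match
v → no match

ii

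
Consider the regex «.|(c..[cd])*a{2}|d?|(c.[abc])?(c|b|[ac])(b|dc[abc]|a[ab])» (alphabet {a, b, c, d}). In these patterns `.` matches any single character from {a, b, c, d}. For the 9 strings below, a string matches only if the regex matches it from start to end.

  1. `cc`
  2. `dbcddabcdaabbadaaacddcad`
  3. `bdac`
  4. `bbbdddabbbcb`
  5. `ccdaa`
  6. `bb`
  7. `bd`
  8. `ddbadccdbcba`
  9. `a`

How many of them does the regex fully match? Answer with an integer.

1. `cc` → no match
2 → no match
3. `bdac` → no match
4. `bbbdddabbbcb` → no match
5. `ccdaa` → no match
6. `bb` → match
7. `bd` → no match
8. `ddbadccdbcba` → no match
9. `a` → match
Total matched: 2

2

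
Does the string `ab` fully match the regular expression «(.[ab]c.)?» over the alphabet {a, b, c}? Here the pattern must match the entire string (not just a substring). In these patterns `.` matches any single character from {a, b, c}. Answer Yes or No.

No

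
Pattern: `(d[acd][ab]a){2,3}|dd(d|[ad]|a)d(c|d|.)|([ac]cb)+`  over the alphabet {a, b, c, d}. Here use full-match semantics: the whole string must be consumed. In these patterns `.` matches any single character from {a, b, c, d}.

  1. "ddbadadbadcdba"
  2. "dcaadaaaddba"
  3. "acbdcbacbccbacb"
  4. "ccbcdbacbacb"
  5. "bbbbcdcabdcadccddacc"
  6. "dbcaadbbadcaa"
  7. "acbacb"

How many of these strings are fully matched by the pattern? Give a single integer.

1 → no match
2 → match
3 → no match
4 → no match
5 → no match
6 → no match
7 → match
Total matched: 2

2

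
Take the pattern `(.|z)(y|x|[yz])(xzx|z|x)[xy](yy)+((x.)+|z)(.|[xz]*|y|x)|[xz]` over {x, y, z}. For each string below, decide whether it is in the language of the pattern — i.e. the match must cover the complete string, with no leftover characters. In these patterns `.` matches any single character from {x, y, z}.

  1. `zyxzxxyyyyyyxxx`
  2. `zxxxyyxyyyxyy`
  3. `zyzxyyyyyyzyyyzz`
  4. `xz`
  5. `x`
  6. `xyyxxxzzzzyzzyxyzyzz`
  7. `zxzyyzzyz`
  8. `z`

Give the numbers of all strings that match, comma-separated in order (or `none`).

1 → match
2 → no match
3 → no match
4 → no match
5 → match
6 → no match
7 → no match
8 → match

1, 5, 8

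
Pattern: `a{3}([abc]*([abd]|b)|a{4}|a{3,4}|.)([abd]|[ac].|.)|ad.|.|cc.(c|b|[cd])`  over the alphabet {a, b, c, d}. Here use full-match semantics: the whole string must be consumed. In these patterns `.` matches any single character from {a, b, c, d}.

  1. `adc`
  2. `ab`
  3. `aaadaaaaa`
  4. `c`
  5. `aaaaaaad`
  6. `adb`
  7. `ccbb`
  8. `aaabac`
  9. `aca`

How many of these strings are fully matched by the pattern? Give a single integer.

1 → match
2 → no match
3 → no match
4 → match
5 → match
6 → match
7 → match
8 → match
9 → no match
Total matched: 6

6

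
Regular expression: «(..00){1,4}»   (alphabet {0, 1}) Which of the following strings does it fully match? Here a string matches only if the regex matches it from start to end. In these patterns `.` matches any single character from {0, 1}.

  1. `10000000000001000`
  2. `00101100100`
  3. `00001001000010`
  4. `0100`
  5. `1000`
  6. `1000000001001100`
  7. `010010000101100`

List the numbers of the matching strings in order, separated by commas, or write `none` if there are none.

1 → no match
2. `00101100100` → no match
3 → no match — must end with `00`
4. `0100` → match
5. `1000` → match
6 → match
7 → no match

4, 5, 6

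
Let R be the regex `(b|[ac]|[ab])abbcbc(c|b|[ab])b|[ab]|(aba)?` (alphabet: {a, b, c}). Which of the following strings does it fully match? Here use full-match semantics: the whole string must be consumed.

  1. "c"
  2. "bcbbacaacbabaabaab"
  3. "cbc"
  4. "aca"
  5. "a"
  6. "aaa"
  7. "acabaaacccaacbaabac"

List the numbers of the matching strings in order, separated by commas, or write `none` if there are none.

1. "c" → no match
2 → no match
3. "cbc" → no match
4. "aca" → no match
5. "a" → match
6. "aaa" → no match
7 → no match

5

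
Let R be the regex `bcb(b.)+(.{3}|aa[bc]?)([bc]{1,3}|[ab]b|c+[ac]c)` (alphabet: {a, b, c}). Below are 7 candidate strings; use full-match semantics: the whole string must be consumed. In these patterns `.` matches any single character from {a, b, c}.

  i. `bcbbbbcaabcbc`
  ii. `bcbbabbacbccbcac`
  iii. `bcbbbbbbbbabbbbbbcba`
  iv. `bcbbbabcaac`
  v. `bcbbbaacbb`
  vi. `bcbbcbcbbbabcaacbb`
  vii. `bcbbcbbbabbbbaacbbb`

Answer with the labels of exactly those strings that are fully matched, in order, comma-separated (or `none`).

i, v, vi, vii

i → match
ii → no match
iii → no match
iv → no match
v → match
vi → match
vii → match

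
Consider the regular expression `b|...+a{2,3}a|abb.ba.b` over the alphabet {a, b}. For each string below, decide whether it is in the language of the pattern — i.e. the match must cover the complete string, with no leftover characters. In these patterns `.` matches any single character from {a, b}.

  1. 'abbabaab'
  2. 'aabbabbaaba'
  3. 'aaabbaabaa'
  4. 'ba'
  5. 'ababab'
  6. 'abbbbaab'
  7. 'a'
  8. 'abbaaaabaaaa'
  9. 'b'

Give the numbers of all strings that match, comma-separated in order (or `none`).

1, 6, 8, 9

1 → match
2 → no match
3 → no match
4 → no match
5 → no match
6 → match
7 → no match
8 → match
9 → match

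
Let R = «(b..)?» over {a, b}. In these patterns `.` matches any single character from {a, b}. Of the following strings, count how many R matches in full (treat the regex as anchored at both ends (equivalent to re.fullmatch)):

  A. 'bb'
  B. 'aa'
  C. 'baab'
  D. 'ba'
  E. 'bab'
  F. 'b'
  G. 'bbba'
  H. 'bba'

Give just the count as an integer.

2

A → no match
B → no match
C → no match
D → no match
E → match
F → no match
G → no match
H → match
Total matched: 2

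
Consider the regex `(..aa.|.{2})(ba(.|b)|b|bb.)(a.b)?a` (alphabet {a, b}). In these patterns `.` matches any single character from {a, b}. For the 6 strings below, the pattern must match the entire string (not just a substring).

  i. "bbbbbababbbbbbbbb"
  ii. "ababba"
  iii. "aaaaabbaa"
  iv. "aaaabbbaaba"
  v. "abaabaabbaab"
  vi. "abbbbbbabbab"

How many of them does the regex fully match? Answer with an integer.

1

i → no match — must end with "a"
ii → no match
iii → match
iv → no match
v → no match — must end with "a"
vi → no match — must end with "a"
Total matched: 1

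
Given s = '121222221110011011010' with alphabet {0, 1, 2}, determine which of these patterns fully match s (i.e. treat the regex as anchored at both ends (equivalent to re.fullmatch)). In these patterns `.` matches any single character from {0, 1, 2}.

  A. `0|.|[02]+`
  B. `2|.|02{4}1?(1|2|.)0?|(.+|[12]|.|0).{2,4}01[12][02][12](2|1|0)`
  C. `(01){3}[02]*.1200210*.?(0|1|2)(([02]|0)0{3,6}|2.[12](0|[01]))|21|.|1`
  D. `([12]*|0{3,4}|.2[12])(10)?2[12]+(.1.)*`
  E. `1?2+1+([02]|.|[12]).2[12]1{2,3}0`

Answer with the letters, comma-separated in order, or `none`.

A → no match
B → match
C → no match
D → match
E → no match

B, D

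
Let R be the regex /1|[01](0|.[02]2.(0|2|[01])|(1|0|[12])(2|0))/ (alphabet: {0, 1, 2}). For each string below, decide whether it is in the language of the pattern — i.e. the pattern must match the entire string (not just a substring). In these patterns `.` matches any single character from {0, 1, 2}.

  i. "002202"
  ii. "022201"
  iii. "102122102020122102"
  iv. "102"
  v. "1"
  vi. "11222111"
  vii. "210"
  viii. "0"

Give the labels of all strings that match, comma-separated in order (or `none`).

i → match
ii → match
iii → no match
iv → match
v → match
vi → no match
vii → no match
viii → no match

i, ii, iv, v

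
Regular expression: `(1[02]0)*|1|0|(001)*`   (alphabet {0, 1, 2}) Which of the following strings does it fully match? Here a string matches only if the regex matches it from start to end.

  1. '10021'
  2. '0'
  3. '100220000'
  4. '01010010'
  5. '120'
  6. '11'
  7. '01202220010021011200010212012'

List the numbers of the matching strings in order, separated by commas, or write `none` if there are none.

2, 5

1 → no match
2 → match
3 → no match
4 → no match
5 → match
6 → no match
7 → no match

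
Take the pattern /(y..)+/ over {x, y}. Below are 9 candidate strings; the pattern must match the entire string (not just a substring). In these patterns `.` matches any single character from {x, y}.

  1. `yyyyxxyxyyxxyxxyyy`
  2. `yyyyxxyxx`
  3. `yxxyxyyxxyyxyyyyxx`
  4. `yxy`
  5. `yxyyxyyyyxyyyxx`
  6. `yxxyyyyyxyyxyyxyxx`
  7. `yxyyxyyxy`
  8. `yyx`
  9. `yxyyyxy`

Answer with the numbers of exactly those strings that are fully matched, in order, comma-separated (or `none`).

1, 2, 3, 4, 6, 7, 8

1 → match
2. `yyyyxxyxx` → match
3 → match
4. `yxy` → match
5 → no match
6 → match
7. `yxyyxyyxy` → match
8. `yyx` → match
9. `yxyyyxy` → no match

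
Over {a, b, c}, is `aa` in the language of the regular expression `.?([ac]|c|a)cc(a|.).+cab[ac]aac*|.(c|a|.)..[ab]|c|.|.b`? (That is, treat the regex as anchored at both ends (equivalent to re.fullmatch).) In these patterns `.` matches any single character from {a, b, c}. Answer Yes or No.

No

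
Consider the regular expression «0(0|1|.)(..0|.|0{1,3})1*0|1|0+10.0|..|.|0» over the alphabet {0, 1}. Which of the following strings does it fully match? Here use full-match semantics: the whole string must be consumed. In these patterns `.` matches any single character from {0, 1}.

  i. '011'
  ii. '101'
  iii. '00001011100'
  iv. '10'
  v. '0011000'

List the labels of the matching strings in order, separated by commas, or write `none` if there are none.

i → no match
ii → no match
iii → no match
iv → match
v → no match

iv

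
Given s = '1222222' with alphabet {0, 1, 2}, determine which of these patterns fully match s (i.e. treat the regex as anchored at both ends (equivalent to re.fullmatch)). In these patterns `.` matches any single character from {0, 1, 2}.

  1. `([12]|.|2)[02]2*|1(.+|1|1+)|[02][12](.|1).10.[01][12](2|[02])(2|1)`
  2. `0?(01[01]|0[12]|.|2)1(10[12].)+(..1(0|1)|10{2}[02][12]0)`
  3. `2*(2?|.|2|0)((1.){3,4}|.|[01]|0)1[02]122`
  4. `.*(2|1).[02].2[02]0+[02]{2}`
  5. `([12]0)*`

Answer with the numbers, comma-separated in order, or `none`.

1 → match
2 → no match
3 → no match — must end with '122'
4 → no match
5 → no match

1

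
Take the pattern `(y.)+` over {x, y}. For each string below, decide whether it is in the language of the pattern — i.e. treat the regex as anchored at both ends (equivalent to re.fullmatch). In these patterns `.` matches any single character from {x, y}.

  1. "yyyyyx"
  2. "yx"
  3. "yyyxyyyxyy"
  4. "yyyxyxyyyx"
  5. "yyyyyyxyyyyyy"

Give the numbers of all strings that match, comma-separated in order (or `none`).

1 → match
2 → match
3 → match
4 → match
5 → no match

1, 2, 3, 4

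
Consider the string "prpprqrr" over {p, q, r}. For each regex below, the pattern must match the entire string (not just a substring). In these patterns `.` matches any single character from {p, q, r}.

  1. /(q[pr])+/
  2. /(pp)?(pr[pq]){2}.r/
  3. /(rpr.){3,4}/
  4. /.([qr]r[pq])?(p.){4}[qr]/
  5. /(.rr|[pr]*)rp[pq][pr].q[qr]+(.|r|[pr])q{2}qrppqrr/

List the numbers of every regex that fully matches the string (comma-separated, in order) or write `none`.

1 → no match — must start with "q"
2 → match
3 → no match — must start with "rpr"
4 → no match
5 → no match — must end with "qqrppqrr"

2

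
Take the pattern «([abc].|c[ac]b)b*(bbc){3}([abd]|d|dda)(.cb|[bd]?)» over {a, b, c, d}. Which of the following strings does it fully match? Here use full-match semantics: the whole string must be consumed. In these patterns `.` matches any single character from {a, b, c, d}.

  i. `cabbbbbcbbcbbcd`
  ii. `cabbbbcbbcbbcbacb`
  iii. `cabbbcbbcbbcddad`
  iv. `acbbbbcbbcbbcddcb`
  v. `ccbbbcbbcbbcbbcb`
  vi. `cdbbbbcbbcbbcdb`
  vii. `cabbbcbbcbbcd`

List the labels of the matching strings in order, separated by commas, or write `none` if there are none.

i → match
ii → match
iii → match
iv → match
v → match
vi → match
vii → match

i, ii, iii, iv, v, vi, vii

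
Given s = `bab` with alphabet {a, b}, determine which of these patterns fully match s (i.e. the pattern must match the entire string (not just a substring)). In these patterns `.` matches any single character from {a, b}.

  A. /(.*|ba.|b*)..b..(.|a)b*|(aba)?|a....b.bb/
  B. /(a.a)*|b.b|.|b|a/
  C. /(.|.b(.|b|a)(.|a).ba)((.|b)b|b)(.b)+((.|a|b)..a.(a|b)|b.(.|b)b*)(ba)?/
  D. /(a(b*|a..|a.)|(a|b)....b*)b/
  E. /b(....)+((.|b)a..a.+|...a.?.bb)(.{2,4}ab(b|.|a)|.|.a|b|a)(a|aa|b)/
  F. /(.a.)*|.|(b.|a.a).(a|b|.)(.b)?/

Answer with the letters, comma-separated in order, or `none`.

A → no match
B → match
C → no match
D → no match
E → no match
F → match

B, F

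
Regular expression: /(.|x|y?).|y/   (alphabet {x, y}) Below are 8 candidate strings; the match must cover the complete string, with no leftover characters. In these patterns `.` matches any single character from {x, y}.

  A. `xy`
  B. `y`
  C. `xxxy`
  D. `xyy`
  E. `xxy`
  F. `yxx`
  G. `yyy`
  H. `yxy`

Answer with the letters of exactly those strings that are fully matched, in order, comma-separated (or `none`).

A → match
B → match
C → no match
D → no match
E → no match
F → no match
G → no match
H → no match

A, B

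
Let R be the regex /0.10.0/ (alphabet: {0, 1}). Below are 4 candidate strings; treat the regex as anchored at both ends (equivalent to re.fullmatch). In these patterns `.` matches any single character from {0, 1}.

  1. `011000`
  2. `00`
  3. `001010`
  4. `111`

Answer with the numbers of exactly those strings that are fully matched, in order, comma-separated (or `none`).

1 → match
2 → no match
3 → match
4 → no match — must start with `0`

1, 3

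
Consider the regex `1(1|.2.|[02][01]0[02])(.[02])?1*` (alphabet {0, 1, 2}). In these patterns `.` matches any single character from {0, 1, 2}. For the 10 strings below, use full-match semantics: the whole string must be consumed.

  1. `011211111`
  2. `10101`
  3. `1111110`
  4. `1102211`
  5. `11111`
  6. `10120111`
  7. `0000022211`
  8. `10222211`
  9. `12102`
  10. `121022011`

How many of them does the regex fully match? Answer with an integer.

1 → no match — must start with `1`
2 → no match
3 → no match
4 → no match
5 → match
6 → no match
7 → no match — must start with `1`
8 → match
9 → match
10 → match
Total matched: 4

4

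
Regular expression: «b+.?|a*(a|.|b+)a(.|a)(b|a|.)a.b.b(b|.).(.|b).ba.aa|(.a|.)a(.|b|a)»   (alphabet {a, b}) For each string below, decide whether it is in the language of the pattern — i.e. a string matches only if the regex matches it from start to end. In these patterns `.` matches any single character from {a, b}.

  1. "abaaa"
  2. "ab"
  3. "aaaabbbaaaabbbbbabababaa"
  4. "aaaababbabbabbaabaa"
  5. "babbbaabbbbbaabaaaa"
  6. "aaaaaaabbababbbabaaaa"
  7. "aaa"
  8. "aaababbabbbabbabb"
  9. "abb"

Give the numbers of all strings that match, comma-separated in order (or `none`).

3, 7

1 → no match
2 → no match
3 → match
4 → no match
5 → no match
6 → no match
7 → match
8 → no match
9 → no match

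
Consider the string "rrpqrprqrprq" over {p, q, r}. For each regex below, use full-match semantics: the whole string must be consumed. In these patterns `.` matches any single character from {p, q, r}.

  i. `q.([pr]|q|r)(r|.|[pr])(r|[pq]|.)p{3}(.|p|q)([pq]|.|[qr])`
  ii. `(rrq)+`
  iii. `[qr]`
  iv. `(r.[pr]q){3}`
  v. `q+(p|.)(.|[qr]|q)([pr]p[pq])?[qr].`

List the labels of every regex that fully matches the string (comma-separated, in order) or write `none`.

iv

i → no match — must start with "q"
ii → no match — must start with "rrq"
iii → no match
iv → match
v → no match — must start with "q"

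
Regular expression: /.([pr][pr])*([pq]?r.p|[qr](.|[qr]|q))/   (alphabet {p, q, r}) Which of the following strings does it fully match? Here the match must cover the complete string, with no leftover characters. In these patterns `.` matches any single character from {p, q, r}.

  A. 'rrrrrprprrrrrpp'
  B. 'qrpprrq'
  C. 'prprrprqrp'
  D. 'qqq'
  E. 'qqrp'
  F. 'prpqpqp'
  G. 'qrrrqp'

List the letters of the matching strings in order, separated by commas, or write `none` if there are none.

A → no match
B. 'qrpprrq' → match
C. 'prprrprqrp' → no match
D. 'qqq' → match
E. 'qqrp' → no match
F. 'prpqpqp' → no match
G. 'qrrrqp' → match

B, D, G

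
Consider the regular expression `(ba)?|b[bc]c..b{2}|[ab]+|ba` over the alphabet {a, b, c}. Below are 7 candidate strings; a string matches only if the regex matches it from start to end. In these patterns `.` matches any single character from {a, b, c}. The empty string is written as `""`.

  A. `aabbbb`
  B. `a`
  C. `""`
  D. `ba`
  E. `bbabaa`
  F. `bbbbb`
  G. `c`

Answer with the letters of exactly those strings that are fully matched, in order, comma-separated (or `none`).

A, B, C, D, E, F

A → match
B → match
C → match
D → match
E → match
F → match
G → no match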